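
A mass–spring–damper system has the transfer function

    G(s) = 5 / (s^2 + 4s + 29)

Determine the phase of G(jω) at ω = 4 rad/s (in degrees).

∠G(j4) ≈ -50.91°

At s = j4: numerator = 5, denominator = 13 + j16.
∠G = ∠num − ∠den = 0° − (50.906°) = -50.91°.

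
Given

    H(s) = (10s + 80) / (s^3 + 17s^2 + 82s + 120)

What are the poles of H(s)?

s = -4, -10, -3

The poles are the roots of the denominator s^3 + 17s^2 + 82s + 120 = 0.
Trying s = -4: the polynomial evaluates to 0, so (s + 4) is a factor.
Dividing out leaves s^2 + 13s + 30 = 0.
Factoring the quadratic: (s + 10)(s + 3) = 0.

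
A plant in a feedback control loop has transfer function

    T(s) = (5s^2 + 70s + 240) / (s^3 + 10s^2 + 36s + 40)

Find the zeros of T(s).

Set the numerator to zero: 5s^2 + 70s + 240 = 0, i.e. 5·(s^2 + 14s + 48) = 0.
Factoring: (s + 6)(s + 8) = 0.

s = -6, -8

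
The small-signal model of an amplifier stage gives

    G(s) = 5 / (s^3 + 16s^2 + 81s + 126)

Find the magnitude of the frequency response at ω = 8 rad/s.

|G(j8)| ≈ 0.005505

Substitute s = j8: numerator = 5, denominator = -898 + j136.
|G(j8)| = |5| / |-898 + j136| = 5 / 908.24 ≈ 0.005505.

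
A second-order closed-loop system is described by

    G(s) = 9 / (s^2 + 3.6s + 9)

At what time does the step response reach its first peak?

Comparing s^2 + 3.6s + 9 to s^2 + 2ζωₙs + ωₙ²: ωₙ = 3 rad/s and ζ = 3.6/(2·3) = 0.6.
ζωₙ = 3.6/2 = 1.8, so ω_d = ωₙ√(1−ζ²) = √(ωₙ² − (ζωₙ)²) = √(9 − 1.8²) = √5.76 = 2.400 rad/s.
t_p = π/ω_d = π/2.400 ≈ 1.309 s.

t_p ≈ 1.309 s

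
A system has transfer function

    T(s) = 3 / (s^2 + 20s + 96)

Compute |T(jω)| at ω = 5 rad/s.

|T(j5)| ≈ 0.02446

Substitute s = j5: numerator = 3, denominator = 71 + j100.
|T(j5)| = |3| / |71 + j100| = 3 / 122.64 ≈ 0.02446.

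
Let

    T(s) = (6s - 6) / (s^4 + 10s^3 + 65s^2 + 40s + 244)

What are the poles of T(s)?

s = 2j, -2j, -5 + 6j, -5 - 6j

The poles are the roots of the denominator s^4 + 10s^3 + 65s^2 + 40s + 244 = 0.
No real roots exist; factor into two real quadratics: (s^2 + 4)(s^2 + 10s + 61) = 0.
Each quadratic gives a conjugate pair via the quadratic formula.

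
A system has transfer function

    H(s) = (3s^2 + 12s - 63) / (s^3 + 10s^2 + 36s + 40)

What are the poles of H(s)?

s = -4 ± 2j, -2

The poles are the roots of the denominator s^3 + 10s^2 + 36s + 40 = 0.
Trying s = -2: the polynomial evaluates to 0, so (s + 2) is a factor.
Dividing out leaves s^2 + 8s + 20 = 0.
The quadratic formula then gives s = -4 ± 2j.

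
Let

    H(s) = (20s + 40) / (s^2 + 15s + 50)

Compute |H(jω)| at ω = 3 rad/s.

|H(j3)| ≈ 1.185

Substitute s = j3: numerator = 40 + j60, denominator = 41 + j45.
|H(j3)| = |40 + j60| / |41 + j45| = 72.111 / 60.877 ≈ 1.185.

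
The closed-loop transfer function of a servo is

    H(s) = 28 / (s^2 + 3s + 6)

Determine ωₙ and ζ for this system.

ωₙ ≈ 2.449 rad/s, ζ ≈ 0.6124

Compare the denominator to the standard form s^2 + 2ζωₙs + ωₙ².
ωₙ² = 6, so ωₙ = √6 ≈ 2.449 rad/s.
2ζωₙ = 3, so ζ = 3/(2·√6) ≈ 0.6124.
With ζ = 0.6124 the response is underdamped.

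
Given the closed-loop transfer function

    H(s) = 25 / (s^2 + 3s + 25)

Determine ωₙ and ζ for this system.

ωₙ = 5 rad/s, ζ = 0.3

Compare the denominator to the standard form s^2 + 2ζωₙs + ωₙ².
ωₙ² = 25, so ωₙ = 5 rad/s.
2ζωₙ = 3, so ζ = 3/(2·5) = 0.3.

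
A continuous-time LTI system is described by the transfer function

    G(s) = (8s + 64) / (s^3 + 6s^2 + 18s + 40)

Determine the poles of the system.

The poles are the roots of the denominator s^3 + 6s^2 + 18s + 40 = 0.
Trying s = -4: the polynomial evaluates to 0, so (s + 4) is a factor.
Dividing out leaves s^2 + 2s + 10 = 0.
The quadratic formula then gives s = -1 ± 3j.

s = -4, -1 ± 3j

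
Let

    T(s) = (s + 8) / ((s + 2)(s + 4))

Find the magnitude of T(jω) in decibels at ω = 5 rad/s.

Substitute s = j5: numerator = 8 + j5, denominator = -17 + j30.
|T(j5)| = |8 + j5| / |-17 + j30| = 9.4340 / 34.482 ≈ 0.2736.
In decibels: 20·log₁₀(0.2736) ≈ -11.3 dB.

|T(j5)|_dB ≈ -11.3 dB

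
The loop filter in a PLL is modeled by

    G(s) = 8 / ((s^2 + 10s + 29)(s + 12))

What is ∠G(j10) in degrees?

At s = j10: numerator = 8, denominator = -1852 + j490.
∠G = ∠num − ∠den = 0° − (165.18°) = -165.2°.

∠G(j10) ≈ -165.2°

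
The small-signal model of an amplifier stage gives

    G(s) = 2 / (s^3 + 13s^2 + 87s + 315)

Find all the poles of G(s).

s = -3 ± 6j, -7

The poles are the roots of the denominator s^3 + 13s^2 + 87s + 315 = 0.
Trying s = -7: the polynomial evaluates to 0, so (s + 7) is a factor.
Dividing out leaves s^2 + 6s + 45 = 0.
The quadratic formula then gives s = -3 ± 6j.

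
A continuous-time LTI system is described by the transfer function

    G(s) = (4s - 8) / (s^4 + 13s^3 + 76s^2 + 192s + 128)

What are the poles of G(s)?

s = -1, -4 + 4j, -4 - 4j, -4

The poles are the roots of the denominator s^4 + 13s^3 + 76s^2 + 192s + 128 = 0.
Trying s = -1: the polynomial evaluates to 0, so (s + 1) is a factor.
Dividing out leaves s^3 + 12s^2 + 64s + 128 = 0.
This factors further as (s^2 + 8s + 32)(s + 4) = 0.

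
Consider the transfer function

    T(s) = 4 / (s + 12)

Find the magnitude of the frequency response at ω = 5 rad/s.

|T(j5)| ≈ 0.3077

Substitute s = j5: numerator = 4, denominator = 12 + j5.
|T(j5)| = |4| / |12 + j5| = 4 / 13 ≈ 0.3077.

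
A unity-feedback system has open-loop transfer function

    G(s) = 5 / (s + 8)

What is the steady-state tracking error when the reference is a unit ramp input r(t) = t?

e_ss = ∞

G(s) has no poles at the origin.
This is a Type 0 system; Kv = lim_{s→0} s·G(s) = 0, so the steady-state error for a ramp input is infinite.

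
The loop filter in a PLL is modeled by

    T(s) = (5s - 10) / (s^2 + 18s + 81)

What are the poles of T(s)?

s = -9, -9

The poles are the roots of the denominator s^2 + 18s + 81 = 0.
Factoring: (s + 9)^2 = 0, so s = -9 and s = -9.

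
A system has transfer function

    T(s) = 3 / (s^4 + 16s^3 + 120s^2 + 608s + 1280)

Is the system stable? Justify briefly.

The denominator s^4 + 16s^3 + 120s^2 + 608s + 1280 factors as (s^2 + 4s + 40)(s + 8)(s + 4), giving poles at s = -2 + 6j, -2 - 6j, -8, -4.
Since all poles lie strictly in the left half-plane, the system is stable.

stable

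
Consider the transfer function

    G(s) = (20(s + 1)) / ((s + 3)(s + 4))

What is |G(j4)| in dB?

Substitute s = j4: numerator = 20 + j80, denominator = -4 + j28.
|G(j4)| = |20 + j80| / |-4 + j28| = 82.462 / 28.284 ≈ 2.915.
In decibels: 20·log₁₀(2.915) ≈ 9.29 dB.

|G(j4)|_dB ≈ 9.29 dB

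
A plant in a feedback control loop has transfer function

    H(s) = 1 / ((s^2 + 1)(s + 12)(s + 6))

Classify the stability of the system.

The poles can be read from the denominator factors: s = j, -j, -12, -6.
Since the simple pole(s) at s = j, -j lie on the jω-axis with none in the right half-plane, the system is marginally stable.

marginally stable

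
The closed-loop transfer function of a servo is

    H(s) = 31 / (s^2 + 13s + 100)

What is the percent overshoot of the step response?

Comparing s^2 + 13s + 100 to s^2 + 2ζωₙs + ωₙ²: ωₙ = 10 rad/s and ζ = 13/(2·10) = 0.65.
%OS = 100·exp(−πζ/√(1−ζ²)) = 100·exp(−π·0.65/√(1−0.65²)) ≈ 6.81%.

%OS ≈ 6.81%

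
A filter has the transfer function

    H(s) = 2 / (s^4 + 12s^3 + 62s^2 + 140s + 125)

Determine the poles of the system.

The poles are the roots of the denominator s^4 + 12s^3 + 62s^2 + 140s + 125 = 0.
No real roots exist; factor into two real quadratics: (s^2 + 8s + 25)(s^2 + 4s + 5) = 0.
Each quadratic gives a conjugate pair via the quadratic formula.

s = -4 ± 3j, -2 ± j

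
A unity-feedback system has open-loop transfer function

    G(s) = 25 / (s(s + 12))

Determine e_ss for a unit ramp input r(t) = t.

e_ss = 0.4800

G(s) has one pole at the origin.
This is a Type 1 system. Kv = lim_{s→0} s·G(s) = 25/12.
e_ss = 1/Kv = 1/(25/12) = 12/25 ≈ 0.4800.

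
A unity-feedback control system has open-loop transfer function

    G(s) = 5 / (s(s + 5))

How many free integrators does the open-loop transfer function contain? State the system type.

The denominator has 1 factor of s at the origin (free integrator), so this is a Type 1 system.

Type 1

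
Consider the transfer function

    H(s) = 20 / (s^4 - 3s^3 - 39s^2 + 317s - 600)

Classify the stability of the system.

unstable

The denominator s^4 - 3s^3 - 39s^2 + 317s - 600 factors as (s^2 - 8s + 25)(s - 3)(s + 8), giving poles at s = 4 ± 3j, 3, -8.
Since the pole(s) at s = 4 ± 3j, 3 lie in the right half-plane, the system is unstable.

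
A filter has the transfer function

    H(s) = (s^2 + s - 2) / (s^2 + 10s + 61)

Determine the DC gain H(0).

Set s = 0: H(0) = (-2) / (61) = -2/61.

H(0) = -2/61 ≈ -0.03279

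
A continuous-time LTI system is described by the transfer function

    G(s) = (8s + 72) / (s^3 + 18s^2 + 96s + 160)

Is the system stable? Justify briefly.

stable

The denominator s^3 + 18s^2 + 96s + 160 factors as (s + 10)(s + 4)^2, giving poles at s = -10, -4, -4.
Since all poles lie strictly in the left half-plane, the system is stable.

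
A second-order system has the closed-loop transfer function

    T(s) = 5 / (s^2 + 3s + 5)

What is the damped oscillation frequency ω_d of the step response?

Comparing s^2 + 3s + 5 to s^2 + 2ζωₙs + ωₙ²: ωₙ = √5 ≈ 2.236 rad/s and ζ = 3/(2·√5) ≈ 0.6708.
ζωₙ = 3/2 = 1.5, so ω_d = ωₙ√(1−ζ²) = √(ωₙ² − (ζωₙ)²) = √(5 − 1.5²) = √2.75 ≈ 1.658 rad/s.

ω_d ≈ 1.658 rad/s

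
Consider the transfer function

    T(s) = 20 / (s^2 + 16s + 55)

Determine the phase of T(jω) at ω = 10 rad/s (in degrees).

At s = j10: numerator = 20, denominator = -45 + j160.
∠T = ∠num − ∠den = 0° − (105.71°) = -105.7°.

∠T(j10) ≈ -105.7°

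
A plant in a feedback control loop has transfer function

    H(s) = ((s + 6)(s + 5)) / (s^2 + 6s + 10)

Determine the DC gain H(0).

H(0) = 3

Set s = 0: H(0) = (30) / (10) = 3.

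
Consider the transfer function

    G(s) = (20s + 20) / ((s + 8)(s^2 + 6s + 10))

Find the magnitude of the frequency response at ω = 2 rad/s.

|G(j2)| ≈ 0.4042

Substitute s = j2: numerator = 20 + j40, denominator = 24 + j108.
|G(j2)| = |20 + j40| / |24 + j108| = 44.721 / 110.63 ≈ 0.4042.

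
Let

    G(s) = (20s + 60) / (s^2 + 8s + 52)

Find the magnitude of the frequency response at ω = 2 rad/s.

Substitute s = j2: numerator = 60 + j40, denominator = 48 + j16.
|G(j2)| = |60 + j40| / |48 + j16| = 72.111 / 50.596 ≈ 1.425.

|G(j2)| ≈ 1.425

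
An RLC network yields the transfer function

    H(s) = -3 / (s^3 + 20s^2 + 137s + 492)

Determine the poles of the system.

s = -4 ± 5j, -12

The poles are the roots of the denominator s^3 + 20s^2 + 137s + 492 = 0.
Trying s = -12: the polynomial evaluates to 0, so (s + 12) is a factor.
Dividing out leaves s^2 + 8s + 41 = 0.
The quadratic formula then gives s = -4 ± 5j.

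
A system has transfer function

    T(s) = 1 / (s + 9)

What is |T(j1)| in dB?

|T(j1)|_dB ≈ -19.1 dB

Substitute s = j1: numerator = 1, denominator = 9 + j1.
|T(j1)| = |1| / |9 + j1| = 1 / 9.0554 ≈ 0.1104.
In decibels: 20·log₁₀(0.1104) ≈ -19.1 dB.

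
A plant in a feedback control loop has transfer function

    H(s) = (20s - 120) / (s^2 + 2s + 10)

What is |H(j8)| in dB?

|H(j8)|_dB ≈ 11.0 dB

Substitute s = j8: numerator = -120 + j160, denominator = -54 + j16.
|H(j8)| = |-120 + j160| / |-54 + j16| = 200 / 56.321 ≈ 3.551.
In decibels: 20·log₁₀(3.551) ≈ 11.0 dB.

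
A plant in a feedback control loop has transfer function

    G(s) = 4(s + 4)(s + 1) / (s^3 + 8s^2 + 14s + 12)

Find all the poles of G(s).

s = -1 ± j, -6

The poles are the roots of the denominator s^3 + 8s^2 + 14s + 12 = 0.
Trying s = -6: the polynomial evaluates to 0, so (s + 6) is a factor.
Dividing out leaves s^2 + 2s + 2 = 0.
The quadratic formula then gives s = -1 ± 1j.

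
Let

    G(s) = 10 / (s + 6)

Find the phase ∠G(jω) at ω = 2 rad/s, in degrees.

At s = j2: numerator = 10, denominator = 6 + j2.
∠G = ∠num − ∠den = 0° − (18.435°) = -18.43°.

∠G(j2) ≈ -18.43°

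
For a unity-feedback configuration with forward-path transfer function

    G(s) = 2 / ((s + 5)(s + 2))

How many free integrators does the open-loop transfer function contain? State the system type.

Type 0

The denominator has no factor of s at the origin — no free integrator — so this is a Type 0 system.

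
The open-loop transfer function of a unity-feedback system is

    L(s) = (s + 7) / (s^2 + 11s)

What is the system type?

Type 1

The denominator has 1 factor of s at the origin (free integrator), so this is a Type 1 system.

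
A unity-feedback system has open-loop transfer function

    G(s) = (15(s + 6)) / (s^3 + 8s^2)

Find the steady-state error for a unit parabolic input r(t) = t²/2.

e_ss = 0.08889

G(s) has 2 poles at the origin.
This is a Type 2 system. Ka = lim_{s→0} s^2·G(s) = 90/8 = 45/4.
e_ss = 1/Ka = 1/(45/4) = 4/45 ≈ 0.08889.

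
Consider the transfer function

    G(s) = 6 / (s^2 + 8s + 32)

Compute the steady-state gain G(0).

Set s = 0: G(0) = (6) / (32) = 3/16.

G(0) = 3/16 ≈ 0.1875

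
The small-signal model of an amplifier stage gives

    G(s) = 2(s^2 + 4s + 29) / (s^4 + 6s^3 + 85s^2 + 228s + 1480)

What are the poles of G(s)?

The poles are the roots of the denominator s^4 + 6s^3 + 85s^2 + 228s + 1480 = 0.
No real roots exist; factor into two real quadratics: (s^2 + 2s + 37)(s^2 + 4s + 40) = 0.
Each quadratic gives a conjugate pair via the quadratic formula.

s = -1 + 6j, -1 - 6j, -2 + 6j, -2 - 6j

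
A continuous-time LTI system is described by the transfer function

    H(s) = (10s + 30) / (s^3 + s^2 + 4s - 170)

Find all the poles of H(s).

The poles are the roots of the denominator s^3 + s^2 + 4s - 170 = 0.
Trying s = 5: the polynomial evaluates to 0, so (s - 5) is a factor.
Dividing out leaves s^2 + 6s + 34 = 0.
The quadratic formula then gives s = -3 ± 5j.

s = -3 ± 5j, 5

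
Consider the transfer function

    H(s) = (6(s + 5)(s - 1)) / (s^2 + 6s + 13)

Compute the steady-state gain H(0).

Set s = 0: H(0) = (-30) / (13) = -30/13.

H(0) = -30/13 ≈ -2.308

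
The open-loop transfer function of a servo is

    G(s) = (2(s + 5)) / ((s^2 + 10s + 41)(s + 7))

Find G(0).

At s = 0 each factor (s + a) contributes a and each (s^2 + bs + c) contributes c.
G(0) = 2·(5) / ((41) · (7)) = 10/287 = 10/287.

G(0) = 10/287 ≈ 0.03484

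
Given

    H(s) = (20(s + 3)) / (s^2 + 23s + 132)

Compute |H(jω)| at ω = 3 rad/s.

|H(j3)| ≈ 0.6017

Substitute s = j3: numerator = 60 + j60, denominator = 123 + j69.
|H(j3)| = |60 + j60| / |123 + j69| = 84.853 / 141.03 ≈ 0.6017.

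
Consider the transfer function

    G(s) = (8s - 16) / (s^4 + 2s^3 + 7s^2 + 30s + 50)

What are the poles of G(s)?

The poles are the roots of the denominator s^4 + 2s^3 + 7s^2 + 30s + 50 = 0.
No real roots exist; factor into two real quadratics: (s^2 - 2s + 10)(s^2 + 4s + 5) = 0.
Each quadratic gives a conjugate pair via the quadratic formula.

s = 1 ± 3j, -2 ± j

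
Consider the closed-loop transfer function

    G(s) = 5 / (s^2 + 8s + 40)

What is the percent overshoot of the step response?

Comparing s^2 + 8s + 40 to s^2 + 2ζωₙs + ωₙ²: ωₙ = √40 ≈ 6.325 rad/s and ζ = 8/(2·√40) ≈ 0.6325.
%OS = 100·exp(−πζ/√(1−ζ²)) = 100·exp(−π·0.6325/√(1−0.6325²)) ≈ 7.69%.

%OS ≈ 7.69%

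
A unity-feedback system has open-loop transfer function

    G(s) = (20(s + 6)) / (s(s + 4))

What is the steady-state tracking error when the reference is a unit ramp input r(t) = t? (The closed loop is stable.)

G(s) has one pole at the origin.
This is a Type 1 system. Kv = lim_{s→0} s·G(s) = 120/4 = 30.
e_ss = 1/Kv = 1/(30) = 1/30 ≈ 0.03333.

e_ss = 0.03333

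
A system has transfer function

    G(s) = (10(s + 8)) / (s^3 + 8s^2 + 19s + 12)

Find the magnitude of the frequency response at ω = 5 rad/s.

|G(j5)| ≈ 0.4955

Substitute s = j5: numerator = 80 + j50, denominator = -188 - j30.
|G(j5)| = |80 + j50| / |-188 - j30| = 94.340 / 190.38 ≈ 0.4955.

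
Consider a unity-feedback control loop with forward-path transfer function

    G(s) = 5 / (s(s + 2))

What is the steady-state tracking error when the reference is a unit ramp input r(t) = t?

G(s) has one pole at the origin.
This is a Type 1 system. Kv = lim_{s→0} s·G(s) = 5/2.
e_ss = 1/Kv = 1/(5/2) = 2/5 ≈ 0.4000.

e_ss = 0.4000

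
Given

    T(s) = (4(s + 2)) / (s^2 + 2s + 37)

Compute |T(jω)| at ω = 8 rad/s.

Substitute s = j8: numerator = 8 + j32, denominator = -27 + j16.
|T(j8)| = |8 + j32| / |-27 + j16| = 32.985 / 31.385 ≈ 1.051.

|T(j8)| ≈ 1.051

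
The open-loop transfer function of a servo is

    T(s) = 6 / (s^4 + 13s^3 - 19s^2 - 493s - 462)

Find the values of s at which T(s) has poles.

The poles are the roots of the denominator s^4 + 13s^3 - 19s^2 - 493s - 462 = 0.
Trying s = -11: the polynomial evaluates to 0, so (s + 11) is a factor.
Dividing out leaves s^3 + 2s^2 - 41s - 42 = 0.
This factors further as (s + 7)(s + 1)(s - 6) = 0.

s = -11, -7, -1, 6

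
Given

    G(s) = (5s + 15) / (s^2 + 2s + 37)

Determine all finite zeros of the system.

s = -3

Set the numerator to zero: 5s + 15 = 0, i.e. 5·(s + 3) = 0.
So s = -3.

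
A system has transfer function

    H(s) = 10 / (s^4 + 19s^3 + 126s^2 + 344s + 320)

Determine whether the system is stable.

stable

The denominator s^4 + 19s^3 + 126s^2 + 344s + 320 factors as (s + 2)(s + 8)(s + 5)(s + 4), giving poles at s = -2, -8, -5, -4.
Since all poles lie strictly in the left half-plane, the system is stable.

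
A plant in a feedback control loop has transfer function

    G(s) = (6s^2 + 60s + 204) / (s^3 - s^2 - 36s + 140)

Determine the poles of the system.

s = -7, 4 ± 2j

The poles are the roots of the denominator s^3 - s^2 - 36s + 140 = 0.
Trying s = -7: the polynomial evaluates to 0, so (s + 7) is a factor.
Dividing out leaves s^2 - 8s + 20 = 0.
The quadratic formula then gives s = 4 ± 2j.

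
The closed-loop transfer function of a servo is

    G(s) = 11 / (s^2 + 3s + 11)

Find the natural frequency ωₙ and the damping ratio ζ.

Compare the denominator to the standard form s^2 + 2ζωₙs + ωₙ².
ωₙ² = 11, so ωₙ = √11 ≈ 3.317 rad/s.
2ζωₙ = 3, so ζ = 3/(2·√11) ≈ 0.4523.

ωₙ ≈ 3.317 rad/s, ζ ≈ 0.4523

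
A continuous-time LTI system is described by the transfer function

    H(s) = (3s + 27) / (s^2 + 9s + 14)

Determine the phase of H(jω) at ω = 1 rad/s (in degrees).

At s = j1: numerator = 27 + j3, denominator = 13 + j9.
∠H = ∠num − ∠den = 6.3402° − (34.695°) = -28.35°.

∠H(j1) ≈ -28.35°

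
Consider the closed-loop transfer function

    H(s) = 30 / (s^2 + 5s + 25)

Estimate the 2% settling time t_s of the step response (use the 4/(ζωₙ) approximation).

Comparing s^2 + 5s + 25 to s^2 + 2ζωₙs + ωₙ²: ωₙ = 5 rad/s and ζ = 5/(2·5) = 0.5.
ζωₙ = 5/2 = 2.5, so t_s ≈ 4/(ζωₙ) = 4/2.5 = 1.600 s.

t_s ≈ 1.600 s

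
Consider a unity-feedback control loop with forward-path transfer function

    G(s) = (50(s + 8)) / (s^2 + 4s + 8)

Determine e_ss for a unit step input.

G(s) has no poles at the origin.
This is a Type 0 system. Kp = lim_{s→0} G(s) = 400/8 = 50.
e_ss = 1/(1 + Kp) = 1/(1 + 50) = 1/51 ≈ 0.01961.

e_ss = 0.01961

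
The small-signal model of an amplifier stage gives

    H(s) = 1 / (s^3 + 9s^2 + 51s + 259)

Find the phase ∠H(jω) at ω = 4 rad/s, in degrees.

∠H(j4) ≈ -50.60°

At s = j4: numerator = 1, denominator = 115 + j140.
∠H = ∠num − ∠den = 0° − (50.599°) = -50.60°.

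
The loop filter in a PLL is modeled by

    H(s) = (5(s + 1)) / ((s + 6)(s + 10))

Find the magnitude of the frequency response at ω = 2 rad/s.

|H(j2)| ≈ 0.1733

Substitute s = j2: numerator = 5 + j10, denominator = 56 + j32.
|H(j2)| = |5 + j10| / |56 + j32| = 11.180 / 64.498 ≈ 0.1733.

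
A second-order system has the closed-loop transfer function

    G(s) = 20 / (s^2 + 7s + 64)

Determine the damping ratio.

Compare the denominator to the standard form s^2 + 2ζωₙs + ωₙ².
ωₙ² = 64, so ωₙ = 8 rad/s.
2ζωₙ = 7, so ζ = 7/(2·8) = 0.4375.

ζ = 0.4375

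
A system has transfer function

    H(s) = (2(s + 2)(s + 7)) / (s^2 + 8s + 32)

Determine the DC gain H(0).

H(0) = 7/8 ≈ 0.8750

At s = 0 each factor (s + a) contributes a and each (s^2 + bs + c) contributes c.
H(0) = 2·(2) · (7) / ((32)) = 28/32 = 7/8.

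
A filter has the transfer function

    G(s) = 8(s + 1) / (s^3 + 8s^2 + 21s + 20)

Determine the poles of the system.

The poles are the roots of the denominator s^3 + 8s^2 + 21s + 20 = 0.
Trying s = -4: the polynomial evaluates to 0, so (s + 4) is a factor.
Dividing out leaves s^2 + 4s + 5 = 0.
The quadratic formula then gives s = -2 ± 1j.

s = -2 ± j, -4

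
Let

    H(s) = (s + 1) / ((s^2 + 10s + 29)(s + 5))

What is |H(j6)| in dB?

|H(j6)|_dB ≈ -37.8 dB

Substitute s = j6: numerator = 1 + j6, denominator = -395 + j258.
|H(j6)| = |1 + j6| / |-395 + j258| = 6.0828 / 471.79 ≈ 0.01289.
In decibels: 20·log₁₀(0.01289) ≈ -37.8 dB.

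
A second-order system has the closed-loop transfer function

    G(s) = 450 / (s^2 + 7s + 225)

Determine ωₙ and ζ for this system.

Compare the denominator to the standard form s^2 + 2ζωₙs + ωₙ².
ωₙ² = 225, so ωₙ = 15 rad/s.
2ζωₙ = 7, so ζ = 7/(2·15) ≈ 0.2333.
With ζ = 0.2333 the response is underdamped.

ωₙ = 15 rad/s, ζ ≈ 0.2333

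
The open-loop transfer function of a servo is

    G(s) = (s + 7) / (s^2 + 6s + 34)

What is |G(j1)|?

Substitute s = j1: numerator = 7 + j1, denominator = 33 + j6.
|G(j1)| = |7 + j1| / |33 + j6| = 7.0711 / 33.541 ≈ 0.2108.

|G(j1)| ≈ 0.2108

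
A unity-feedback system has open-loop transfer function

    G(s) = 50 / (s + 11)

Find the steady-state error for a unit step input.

e_ss = 0.1803

G(s) has no poles at the origin.
This is a Type 0 system. Kp = lim_{s→0} G(s) = 50/11.
e_ss = 1/(1 + Kp) = 1/(1 + 50/11) = 11/61 ≈ 0.1803.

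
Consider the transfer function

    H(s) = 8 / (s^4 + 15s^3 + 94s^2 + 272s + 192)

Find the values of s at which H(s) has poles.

s = -1, -4 ± 4j, -6

The poles are the roots of the denominator s^4 + 15s^3 + 94s^2 + 272s + 192 = 0.
Trying s = -1: the polynomial evaluates to 0, so (s + 1) is a factor.
Dividing out leaves s^3 + 14s^2 + 80s + 192 = 0.
This factors further as (s^2 + 8s + 32)(s + 6) = 0.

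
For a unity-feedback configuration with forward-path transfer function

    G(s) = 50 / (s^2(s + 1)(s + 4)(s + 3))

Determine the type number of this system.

The denominator has 2 factors of s at the origin (free integrators), so this is a Type 2 system.

Type 2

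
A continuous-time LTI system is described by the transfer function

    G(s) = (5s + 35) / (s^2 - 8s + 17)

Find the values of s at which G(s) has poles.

The poles are the roots of the denominator s^2 - 8s + 17 = 0.
Using the quadratic formula: s = (8 ± √(-4))/2 = 4 ± 1j.

s = 4 + j, 4 - j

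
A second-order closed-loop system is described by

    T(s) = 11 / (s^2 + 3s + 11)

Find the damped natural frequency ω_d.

Comparing s^2 + 3s + 11 to s^2 + 2ζωₙs + ωₙ²: ωₙ = √11 ≈ 3.317 rad/s and ζ = 3/(2·√11) ≈ 0.4523.
ζωₙ = 3/2 = 1.5, so ω_d = ωₙ√(1−ζ²) = √(ωₙ² − (ζωₙ)²) = √(11 − 1.5²) = √8.75 ≈ 2.958 rad/s.

ω_d ≈ 2.958 rad/s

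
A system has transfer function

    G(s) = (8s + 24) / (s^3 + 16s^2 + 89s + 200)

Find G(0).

G(0) = 3/25 ≈ 0.1200

Set s = 0: G(0) = (24) / (200) = 3/25.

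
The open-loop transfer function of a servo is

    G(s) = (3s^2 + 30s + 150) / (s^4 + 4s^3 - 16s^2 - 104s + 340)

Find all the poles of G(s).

s = 3 + j, 3 - j, -5 + 3j, -5 - 3j

The poles are the roots of the denominator s^4 + 4s^3 - 16s^2 - 104s + 340 = 0.
No real roots exist; factor into two real quadratics: (s^2 - 6s + 10)(s^2 + 10s + 34) = 0.
Each quadratic gives a conjugate pair via the quadratic formula.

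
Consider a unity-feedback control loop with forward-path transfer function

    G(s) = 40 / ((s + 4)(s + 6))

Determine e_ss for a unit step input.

e_ss = 0.3750

G(s) has no poles at the origin.
This is a Type 0 system. Kp = lim_{s→0} G(s) = 40/24 = 5/3.
e_ss = 1/(1 + Kp) = 1/(1 + 5/3) = 3/8 ≈ 0.3750.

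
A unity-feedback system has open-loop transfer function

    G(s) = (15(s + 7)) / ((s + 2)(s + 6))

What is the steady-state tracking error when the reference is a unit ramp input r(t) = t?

G(s) has no poles at the origin.
This is a Type 0 system; Kv = lim_{s→0} s·G(s) = 0, so the steady-state error for a ramp input is infinite.

e_ss = ∞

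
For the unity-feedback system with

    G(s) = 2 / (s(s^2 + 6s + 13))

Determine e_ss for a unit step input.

G(s) has one pole at the origin.
This is a Type 1 system; for a step input the steady-state error is zero.

e_ss = 0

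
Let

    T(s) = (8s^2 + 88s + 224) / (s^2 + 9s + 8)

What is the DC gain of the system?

Set s = 0: T(0) = (224) / (8) = 28.

T(0) = 28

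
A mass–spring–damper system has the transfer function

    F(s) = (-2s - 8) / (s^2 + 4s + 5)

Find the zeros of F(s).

s = -4

Set the numerator to zero: -2s - 8 = 0, i.e. -2·(s + 4) = 0.
So s = -4.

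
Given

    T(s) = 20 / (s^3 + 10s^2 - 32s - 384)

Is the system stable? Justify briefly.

unstable

The denominator s^3 + 10s^2 - 32s - 384 factors as (s + 8)^2(s - 6), giving poles at s = -8, -8, 6.
Since the pole(s) at s = 6 lie in the right half-plane, the system is unstable.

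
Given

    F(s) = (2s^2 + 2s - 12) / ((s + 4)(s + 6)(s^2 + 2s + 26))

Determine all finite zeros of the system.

s = 2, -3

Set the numerator to zero: 2s^2 + 2s - 12 = 0, i.e. 2·(s^2 + s - 6) = 0.
Factoring: (s - 2)(s + 3) = 0.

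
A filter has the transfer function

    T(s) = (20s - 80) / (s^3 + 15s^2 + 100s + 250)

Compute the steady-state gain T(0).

Set s = 0: T(0) = (-80) / (250) = -8/25.

T(0) = -8/25 ≈ -0.3200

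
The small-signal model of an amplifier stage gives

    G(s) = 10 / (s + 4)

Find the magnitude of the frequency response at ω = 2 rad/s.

|G(j2)| ≈ 2.236

Substitute s = j2: numerator = 10, denominator = 4 + j2.
|G(j2)| = |10| / |4 + j2| = 10 / 4.4721 ≈ 2.236.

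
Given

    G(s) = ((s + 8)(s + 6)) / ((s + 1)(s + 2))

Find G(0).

G(0) = 24

At s = 0 each factor (s + a) contributes a and each (s^2 + bs + c) contributes c.
G(0) = 1·(8) · (6) / ((1) · (2)) = 48/2 = 24.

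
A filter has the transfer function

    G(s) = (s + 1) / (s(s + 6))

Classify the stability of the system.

The poles can be read from the denominator factors: s = 0, -6.
Since the simple pole(s) at s = 0 lie on the jω-axis with none in the right half-plane, the system is marginally stable.

marginally stable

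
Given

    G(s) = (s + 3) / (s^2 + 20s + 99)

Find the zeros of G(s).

s = -3

Set the numerator to zero: s + 3 = 0.
So s = -3.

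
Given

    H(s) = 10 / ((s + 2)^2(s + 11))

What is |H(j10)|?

|H(j10)| ≈ 0.006468

Substitute s = j10: numerator = 10, denominator = -1456 - j520.
|H(j10)| = |10| / |-1456 - j520| = 10 / 1546.1 ≈ 0.006468.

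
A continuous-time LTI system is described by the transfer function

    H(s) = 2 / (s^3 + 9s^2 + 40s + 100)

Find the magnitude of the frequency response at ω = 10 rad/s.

Substitute s = j10: numerator = 2, denominator = -800 - j600.
|H(j10)| = |2| / |-800 - j600| = 2 / 1000 = 0.002000.

|H(j10)| = 0.002000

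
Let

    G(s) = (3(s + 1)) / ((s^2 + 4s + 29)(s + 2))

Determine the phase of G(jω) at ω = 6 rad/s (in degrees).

∠G(j6) ≈ -97.29°

At s = j6: numerator = 3 + j18, denominator = -158 + j6.
∠G = ∠num − ∠den = 80.538° − (177.83°) = -97.29°.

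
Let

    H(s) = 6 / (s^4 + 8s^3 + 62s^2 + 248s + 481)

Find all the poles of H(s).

s = -1 + 6j, -1 - 6j, -3 + 2j, -3 - 2j

The poles are the roots of the denominator s^4 + 8s^3 + 62s^2 + 248s + 481 = 0.
No real roots exist; factor into two real quadratics: (s^2 + 2s + 37)(s^2 + 6s + 13) = 0.
Each quadratic gives a conjugate pair via the quadratic formula.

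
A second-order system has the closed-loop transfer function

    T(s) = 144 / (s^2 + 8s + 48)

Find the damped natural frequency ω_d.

ω_d ≈ 5.657 rad/s

Comparing s^2 + 8s + 48 to s^2 + 2ζωₙs + ωₙ²: ωₙ = √48 ≈ 6.928 rad/s and ζ = 8/(2·√48) ≈ 0.5774.
ζωₙ = 8/2 = 4, so ω_d = ωₙ√(1−ζ²) = √(ωₙ² − (ζωₙ)²) = √(48 − 4²) = √32 ≈ 5.657 rad/s.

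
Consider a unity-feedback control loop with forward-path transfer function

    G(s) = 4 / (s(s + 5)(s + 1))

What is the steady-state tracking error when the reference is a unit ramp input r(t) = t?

G(s) has one pole at the origin.
This is a Type 1 system. Kv = lim_{s→0} s·G(s) = 4/5.
e_ss = 1/Kv = 1/(4/5) = 5/4 ≈ 1.250.

e_ss = 1.250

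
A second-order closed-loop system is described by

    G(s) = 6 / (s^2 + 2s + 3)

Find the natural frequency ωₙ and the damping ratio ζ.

ωₙ ≈ 1.732 rad/s, ζ ≈ 0.5774

Compare the denominator to the standard form s^2 + 2ζωₙs + ωₙ².
ωₙ² = 3, so ωₙ = √3 ≈ 1.732 rad/s.
2ζωₙ = 2, so ζ = 2/(2·√3) ≈ 0.5774.
With ζ = 0.5774 the response is underdamped.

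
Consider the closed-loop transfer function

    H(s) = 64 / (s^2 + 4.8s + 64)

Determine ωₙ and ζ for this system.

Compare the denominator to the standard form s^2 + 2ζωₙs + ωₙ².
ωₙ² = 64, so ωₙ = 8 rad/s.
2ζωₙ = 4.8, so ζ = 4.8/(2·8) = 0.3.

ωₙ = 8 rad/s, ζ = 0.3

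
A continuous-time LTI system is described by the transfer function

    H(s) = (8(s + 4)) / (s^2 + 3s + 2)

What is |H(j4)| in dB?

Substitute s = j4: numerator = 32 + j32, denominator = -14 + j12.
|H(j4)| = |32 + j32| / |-14 + j12| = 45.255 / 18.439 ≈ 2.454.
In decibels: 20·log₁₀(2.454) ≈ 7.80 dB.

|H(j4)|_dB ≈ 7.80 dB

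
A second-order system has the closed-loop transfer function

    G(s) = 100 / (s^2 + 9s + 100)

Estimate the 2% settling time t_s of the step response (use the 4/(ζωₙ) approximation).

t_s ≈ 0.8889 s

Comparing s^2 + 9s + 100 to s^2 + 2ζωₙs + ωₙ²: ωₙ = 10 rad/s and ζ = 9/(2·10) = 0.45.
ζωₙ = 9/2 = 4.5, so t_s ≈ 4/(ζωₙ) = 4/4.5 ≈ 0.8889 s.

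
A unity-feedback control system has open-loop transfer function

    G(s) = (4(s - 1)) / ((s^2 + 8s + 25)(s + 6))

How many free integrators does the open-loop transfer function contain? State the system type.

The denominator has no factor of s at the origin — no free integrator — so this is a Type 0 system.

Type 0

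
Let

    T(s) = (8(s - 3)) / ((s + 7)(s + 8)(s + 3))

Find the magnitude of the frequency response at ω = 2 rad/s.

Substitute s = j2: numerator = -24 + j16, denominator = 96 + j194.
|T(j2)| = |-24 + j16| / |96 + j194| = 28.844 / 216.45 ≈ 0.1333.

|T(j2)| ≈ 0.1333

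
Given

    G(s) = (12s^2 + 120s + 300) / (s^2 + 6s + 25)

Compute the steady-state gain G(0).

G(0) = 12

Set s = 0: G(0) = (300) / (25) = 12.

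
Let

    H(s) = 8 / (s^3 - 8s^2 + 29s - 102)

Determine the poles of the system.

The poles are the roots of the denominator s^3 - 8s^2 + 29s - 102 = 0.
Trying s = 6: the polynomial evaluates to 0, so (s - 6) is a factor.
Dividing out leaves s^2 - 2s + 17 = 0.
The quadratic formula then gives s = 1 ± 4j.

s = 1 + 4j, 1 - 4j, 6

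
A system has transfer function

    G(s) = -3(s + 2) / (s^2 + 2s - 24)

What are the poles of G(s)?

The poles are the roots of the denominator s^2 + 2s - 24 = 0.
Factoring: (s - 4)(s + 6) = 0, so s = 4 and s = -6.

s = 4, -6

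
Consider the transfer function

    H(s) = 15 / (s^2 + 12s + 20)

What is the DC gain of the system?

Set s = 0: H(0) = (15) / (20) = 3/4.

H(0) = 3/4 ≈ 0.7500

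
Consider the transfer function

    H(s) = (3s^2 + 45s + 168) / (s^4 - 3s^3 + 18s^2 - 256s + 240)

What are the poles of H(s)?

s = -2 ± 6j, 1, 6

The poles are the roots of the denominator s^4 - 3s^3 + 18s^2 - 256s + 240 = 0.
Trying s = 1: the polynomial evaluates to 0, so (s - 1) is a factor.
Dividing out leaves s^3 - 2s^2 + 16s - 240 = 0.
This factors further as (s^2 + 4s + 40)(s - 6) = 0.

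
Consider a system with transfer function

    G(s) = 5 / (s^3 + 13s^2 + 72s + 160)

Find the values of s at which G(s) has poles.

s = -4 + 4j, -4 - 4j, -5

The poles are the roots of the denominator s^3 + 13s^2 + 72s + 160 = 0.
Trying s = -5: the polynomial evaluates to 0, so (s + 5) is a factor.
Dividing out leaves s^2 + 8s + 32 = 0.
The quadratic formula then gives s = -4 ± 4j.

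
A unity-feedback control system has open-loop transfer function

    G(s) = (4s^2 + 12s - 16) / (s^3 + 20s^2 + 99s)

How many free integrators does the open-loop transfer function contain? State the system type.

Type 1

Factor s from the denominator: s^3 + 20s^2 + 99s = s·(s^2 + 20s + 99).
There is 1 pole at the origin, so the system is Type 1.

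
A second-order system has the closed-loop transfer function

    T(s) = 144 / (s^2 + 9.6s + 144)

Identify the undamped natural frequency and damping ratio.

Compare the denominator to the standard form s^2 + 2ζωₙs + ωₙ².
ωₙ² = 144, so ωₙ = 12 rad/s.
2ζωₙ = 9.6, so ζ = 9.6/(2·12) = 0.4.

ωₙ = 12 rad/s, ζ = 0.4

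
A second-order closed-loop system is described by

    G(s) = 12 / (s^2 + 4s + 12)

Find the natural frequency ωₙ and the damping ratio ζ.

ωₙ ≈ 3.464 rad/s, ζ ≈ 0.5774

Compare the denominator to the standard form s^2 + 2ζωₙs + ωₙ².
ωₙ² = 12, so ωₙ = √12 ≈ 3.464 rad/s.
2ζωₙ = 4, so ζ = 4/(2·√12) ≈ 0.5774.
With ζ = 0.5774 the response is underdamped.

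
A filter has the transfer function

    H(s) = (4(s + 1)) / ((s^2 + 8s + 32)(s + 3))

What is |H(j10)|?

Substitute s = j10: numerator = 4 + j40, denominator = -1004 - j440.
|H(j10)| = |4 + j40| / |-1004 - j440| = 40.200 / 1096.2 ≈ 0.03667.

|H(j10)| ≈ 0.03667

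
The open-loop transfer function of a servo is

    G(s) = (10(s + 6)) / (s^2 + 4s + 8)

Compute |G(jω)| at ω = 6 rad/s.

|G(j6)| ≈ 2.301

Substitute s = j6: numerator = 60 + j60, denominator = -28 + j24.
|G(j6)| = |60 + j60| / |-28 + j24| = 84.853 / 36.878 ≈ 2.301.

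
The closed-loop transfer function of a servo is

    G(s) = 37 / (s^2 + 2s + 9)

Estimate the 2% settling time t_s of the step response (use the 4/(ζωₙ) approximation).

Comparing s^2 + 2s + 9 to s^2 + 2ζωₙs + ωₙ²: ωₙ = 3 rad/s and ζ = 2/(2·3) ≈ 0.3333.
ζωₙ = 2/2 = 1, so t_s ≈ 4/(ζωₙ) = 4/1 = 4 s.

t_s ≈ 4 s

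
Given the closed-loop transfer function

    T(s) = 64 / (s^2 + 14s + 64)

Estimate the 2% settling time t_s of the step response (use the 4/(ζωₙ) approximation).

Comparing s^2 + 14s + 64 to s^2 + 2ζωₙs + ωₙ²: ωₙ = 8 rad/s and ζ = 14/(2·8) = 0.875.
ζωₙ = 14/2 = 7, so t_s ≈ 4/(ζωₙ) = 4/7 ≈ 0.5714 s.

t_s ≈ 0.5714 s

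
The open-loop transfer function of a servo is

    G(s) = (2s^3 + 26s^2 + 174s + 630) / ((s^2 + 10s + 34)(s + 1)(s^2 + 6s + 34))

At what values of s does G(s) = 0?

Set the numerator to zero: 2s^3 + 26s^2 + 174s + 630 = 0, i.e. 2·(s^3 + 13s^2 + 87s + 315) = 0.
Factoring: (s^2 + 6s + 45)(s + 7) = 0.

s = -3 ± 6j, -7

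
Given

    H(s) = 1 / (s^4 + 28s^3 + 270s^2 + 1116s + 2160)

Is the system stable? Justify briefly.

The denominator s^4 + 28s^3 + 270s^2 + 1116s + 2160 factors as (s + 10)(s + 12)(s^2 + 6s + 18), giving poles at s = -10, -12, -3 + 3j, -3 - 3j.
Since all poles lie strictly in the left half-plane, the system is stable.

stable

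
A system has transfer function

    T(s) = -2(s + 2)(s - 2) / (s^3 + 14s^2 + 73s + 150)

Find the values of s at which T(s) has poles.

s = -4 ± 3j, -6

The poles are the roots of the denominator s^3 + 14s^2 + 73s + 150 = 0.
Trying s = -6: the polynomial evaluates to 0, so (s + 6) is a factor.
Dividing out leaves s^2 + 8s + 25 = 0.
The quadratic formula then gives s = -4 ± 3j.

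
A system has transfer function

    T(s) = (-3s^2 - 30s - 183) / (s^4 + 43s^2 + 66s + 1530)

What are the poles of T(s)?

The poles are the roots of the denominator s^4 + 43s^2 + 66s + 1530 = 0.
No real roots exist; factor into two real quadratics: (s^2 - 6s + 45)(s^2 + 6s + 34) = 0.
Each quadratic gives a conjugate pair via the quadratic formula.

s = 3 + 6j, 3 - 6j, -3 + 5j, -3 - 5j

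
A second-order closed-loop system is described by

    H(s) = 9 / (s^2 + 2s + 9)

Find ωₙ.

Compare the denominator to the standard form s^2 + 2ζωₙs + ωₙ².
ωₙ² = 9, so ωₙ = 3 rad/s.

ωₙ = 3 rad/s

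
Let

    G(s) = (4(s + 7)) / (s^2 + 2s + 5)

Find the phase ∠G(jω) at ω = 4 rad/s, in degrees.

At s = j4: numerator = 28 + j16, denominator = -11 + j8.
∠G = ∠num − ∠den = 29.745° − (143.97°) = -114.2°.

∠G(j4) ≈ -114.2°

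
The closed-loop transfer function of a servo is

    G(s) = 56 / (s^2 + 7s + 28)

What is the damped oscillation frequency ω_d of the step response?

Comparing s^2 + 7s + 28 to s^2 + 2ζωₙs + ωₙ²: ωₙ = √28 ≈ 5.292 rad/s and ζ = 7/(2·√28) ≈ 0.6614.
ζωₙ = 7/2 = 3.5, so ω_d = ωₙ√(1−ζ²) = √(ωₙ² − (ζωₙ)²) = √(28 − 3.5²) = √15.75 ≈ 3.969 rad/s.

ω_d ≈ 3.969 rad/s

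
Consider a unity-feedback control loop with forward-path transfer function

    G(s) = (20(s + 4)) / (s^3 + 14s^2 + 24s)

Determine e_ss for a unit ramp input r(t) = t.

e_ss = 0.3000

G(s) has one pole at the origin.
This is a Type 1 system. Kv = lim_{s→0} s·G(s) = 80/24 = 10/3.
e_ss = 1/Kv = 1/(10/3) = 3/10 ≈ 0.3000.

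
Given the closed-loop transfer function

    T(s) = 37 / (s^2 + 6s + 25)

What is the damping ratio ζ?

Compare the denominator to the standard form s^2 + 2ζωₙs + ωₙ².
ωₙ² = 25, so ωₙ = 5 rad/s.
2ζωₙ = 6, so ζ = 6/(2·5) = 0.6.
With ζ = 0.6 the response is underdamped.

ζ = 0.6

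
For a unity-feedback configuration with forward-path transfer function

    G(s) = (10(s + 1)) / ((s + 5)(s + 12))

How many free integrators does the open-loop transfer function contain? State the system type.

The denominator has no factor of s at the origin — no free integrator — so this is a Type 0 system.

Type 0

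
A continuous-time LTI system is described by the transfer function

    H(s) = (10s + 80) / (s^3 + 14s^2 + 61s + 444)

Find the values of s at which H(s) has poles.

The poles are the roots of the denominator s^3 + 14s^2 + 61s + 444 = 0.
Trying s = -12: the polynomial evaluates to 0, so (s + 12) is a factor.
Dividing out leaves s^2 + 2s + 37 = 0.
The quadratic formula then gives s = -1 ± 6j.

s = -1 + 6j, -1 - 6j, -12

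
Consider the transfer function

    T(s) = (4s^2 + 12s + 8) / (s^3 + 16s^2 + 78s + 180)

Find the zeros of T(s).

s = -1, -2

Set the numerator to zero: 4s^2 + 12s + 8 = 0, i.e. 4·(s^2 + 3s + 2) = 0.
Factoring: (s + 1)(s + 2) = 0.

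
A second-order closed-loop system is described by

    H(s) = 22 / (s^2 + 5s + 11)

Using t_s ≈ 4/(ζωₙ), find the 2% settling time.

Comparing s^2 + 5s + 11 to s^2 + 2ζωₙs + ωₙ²: ωₙ = √11 ≈ 3.317 rad/s and ζ = 5/(2·√11) ≈ 0.7538.
ζωₙ = 5/2 = 2.5, so t_s ≈ 4/(ζωₙ) = 4/2.5 = 1.600 s.

t_s ≈ 1.600 s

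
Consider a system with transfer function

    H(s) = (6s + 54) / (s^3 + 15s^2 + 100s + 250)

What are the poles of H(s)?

s = -5 + 5j, -5 - 5j, -5

The poles are the roots of the denominator s^3 + 15s^2 + 100s + 250 = 0.
Trying s = -5: the polynomial evaluates to 0, so (s + 5) is a factor.
Dividing out leaves s^2 + 10s + 50 = 0.
The quadratic formula then gives s = -5 ± 5j.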